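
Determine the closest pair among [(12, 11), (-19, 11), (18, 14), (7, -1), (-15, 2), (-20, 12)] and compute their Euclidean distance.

Computing all pairwise distances among 6 points:

d((12, 11), (-19, 11)) = 31.0
d((12, 11), (18, 14)) = 6.7082
d((12, 11), (7, -1)) = 13.0
d((12, 11), (-15, 2)) = 28.4605
d((12, 11), (-20, 12)) = 32.0156
d((-19, 11), (18, 14)) = 37.1214
d((-19, 11), (7, -1)) = 28.6356
d((-19, 11), (-15, 2)) = 9.8489
d((-19, 11), (-20, 12)) = 1.4142 <-- minimum
d((18, 14), (7, -1)) = 18.6011
d((18, 14), (-15, 2)) = 35.1141
d((18, 14), (-20, 12)) = 38.0526
d((7, -1), (-15, 2)) = 22.2036
d((7, -1), (-20, 12)) = 29.9666
d((-15, 2), (-20, 12)) = 11.1803

Closest pair: (-19, 11) and (-20, 12) with distance 1.4142

The closest pair is (-19, 11) and (-20, 12) with Euclidean distance 1.4142. For 6 points, brute-force pairwise comparison is shown above. For large n, the divide-and-conquer algorithm (sort by x, recurse on halves, check the dividing strip) achieves O(n log n).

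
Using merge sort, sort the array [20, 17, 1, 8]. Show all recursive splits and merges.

Merge sort trace:

Split: [20, 17, 1, 8] -> [20, 17] and [1, 8]
  Split: [20, 17] -> [20] and [17]
  Merge: [20] + [17] -> [17, 20]
  Split: [1, 8] -> [1] and [8]
  Merge: [1] + [8] -> [1, 8]
Merge: [17, 20] + [1, 8] -> [1, 8, 17, 20]

Final sorted array: [1, 8, 17, 20]

The merge sort proceeds by recursively splitting the array and merging sorted halves.
After all merges, the sorted array is [1, 8, 17, 20].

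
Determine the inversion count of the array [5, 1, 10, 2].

Finding inversions in [5, 1, 10, 2]:

(0, 1): arr[0]=5 > arr[1]=1
(0, 3): arr[0]=5 > arr[3]=2
(2, 3): arr[2]=10 > arr[3]=2

Total inversions: 3

The array has 3 inversion(s): (0,1), (0,3), (2,3). Each pair (i,j) satisfies i < j and arr[i] > arr[j].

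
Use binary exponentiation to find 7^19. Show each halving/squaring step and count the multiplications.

Computing 7^19 by squaring (build up from 7^1; each line after the first costs one multiplication):

7^1 = 7
7^2 = (7^1)^2 = 7^2 = 49
7^4 = (7^2)^2 = 49^2 = 2401
7^8 = (7^4)^2 = 2401^2 = 5764801
7^9 = 7 * 7^8 = 7 * 5764801 = 40353607
7^18 = (7^9)^2 = 40353607^2 = 1628413597910449
7^19 = 7 * 7^18 = 7 * 1628413597910449 = 11398895185373143

Result: 11398895185373143
Multiplications needed: 6 (6 lines after 7^1)

7^19 = 11398895185373143. Using exponentiation by squaring, this requires 6 multiplications. The key idea: if the exponent is even, square the half-power; if odd, multiply by the base once.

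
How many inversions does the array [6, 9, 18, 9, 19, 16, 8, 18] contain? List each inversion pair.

Finding inversions in [6, 9, 18, 9, 19, 16, 8, 18]:

(1, 6): arr[1]=9 > arr[6]=8
(2, 3): arr[2]=18 > arr[3]=9
(2, 5): arr[2]=18 > arr[5]=16
(2, 6): arr[2]=18 > arr[6]=8
(3, 6): arr[3]=9 > arr[6]=8
(4, 5): arr[4]=19 > arr[5]=16
(4, 6): arr[4]=19 > arr[6]=8
(4, 7): arr[4]=19 > arr[7]=18
(5, 6): arr[5]=16 > arr[6]=8

Total inversions: 9

The array has 9 inversion(s): (1,6), (2,3), (2,5), (2,6), (3,6), (4,5), (4,6), (4,7), (5,6). Each pair (i,j) satisfies i < j and arr[i] > arr[j].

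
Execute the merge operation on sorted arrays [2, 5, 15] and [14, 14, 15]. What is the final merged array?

Merging process:

Compare 2 vs 14: take 2 from left. Merged: [2]
Compare 5 vs 14: take 5 from left. Merged: [2, 5]
Compare 15 vs 14: take 14 from right. Merged: [2, 5, 14]
Compare 15 vs 14: take 14 from right. Merged: [2, 5, 14, 14]
Compare 15 vs 15: take 15 from left. Merged: [2, 5, 14, 14, 15]
Append remaining from right: [15]. Merged: [2, 5, 14, 14, 15, 15]

Final merged array: [2, 5, 14, 14, 15, 15]
Total comparisons: 5

The merged array is [2, 5, 14, 14, 15, 15], requiring 5 comparisons. The merge step runs in O(n) time where n is the total number of elements.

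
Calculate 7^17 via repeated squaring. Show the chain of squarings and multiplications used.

Computing 7^17 by squaring (build up from 7^1; each line after the first costs one multiplication):

7^1 = 7
7^2 = (7^1)^2 = 7^2 = 49
7^4 = (7^2)^2 = 49^2 = 2401
7^8 = (7^4)^2 = 2401^2 = 5764801
7^16 = (7^8)^2 = 5764801^2 = 33232930569601
7^17 = 7 * 7^16 = 7 * 33232930569601 = 232630513987207

Result: 232630513987207
Multiplications needed: 5 (5 lines after 7^1)

7^17 = 232630513987207. Using exponentiation by squaring, this requires 5 multiplications. The key idea: if the exponent is even, square the half-power; if odd, multiply by the base once.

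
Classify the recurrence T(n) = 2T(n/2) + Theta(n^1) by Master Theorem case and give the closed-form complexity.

Master Theorem for T(n) = 2T(n/2) + O(n^1):

a = 2, b = 2, c = 1
log_b(a) = log_2(2) = 1.0000

Case 2: c = 1 = log_2(2) = 1.0000
T(n) = O(n^1 log n) = O(n log n)

For T(n) = 2T(n/2) + O(n^1): log_2(2) = 1.0000. This is Case 2 of the Master Theorem (c = log_b(a), equal work at all levels), giving O(n log n).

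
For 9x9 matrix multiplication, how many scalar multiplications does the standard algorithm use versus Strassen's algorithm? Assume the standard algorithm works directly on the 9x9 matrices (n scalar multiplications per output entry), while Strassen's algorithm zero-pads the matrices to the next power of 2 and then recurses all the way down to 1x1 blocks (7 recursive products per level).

Matrix multiplication for 9x9 matrices:

Strassen's algorithm requires power-of-2 dimensions. Pad 9x9 to 16x16 (next power of 2).

Standard algorithm: 9^3 = 729 multiplications
Strassen's algorithm: 7^(log2(16)) = 7^4 = 2401 multiplications
Difference: 729 - 2401 = -1672 (Strassen uses MORE here due to padding overhead — for small or just-over-power-of-2 n, padding can outweigh the per-level savings)

Standard: 729 multiplications (9^3). Strassen: 2401 multiplications (7^4, after padding to 16x16). Strassen reduces 8 recursive multiplications to 7 at each level.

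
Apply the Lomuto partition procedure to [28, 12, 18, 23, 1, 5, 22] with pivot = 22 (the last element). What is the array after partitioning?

Lomuto partition with pivot = 22:

Initial array: [28, 12, 18, 23, 1, 5, 22]

arr[0]=28 > 22: no swap
arr[1]=12 <= 22: swap with position 0, array becomes [12, 28, 18, 23, 1, 5, 22]
arr[2]=18 <= 22: swap with position 1, array becomes [12, 18, 28, 23, 1, 5, 22]
arr[3]=23 > 22: no swap
arr[4]=1 <= 22: swap with position 2, array becomes [12, 18, 1, 23, 28, 5, 22]
arr[5]=5 <= 22: swap with position 3, array becomes [12, 18, 1, 5, 28, 23, 22]

Place pivot at position 4: [12, 18, 1, 5, 22, 23, 28]
Pivot position: 4

After partitioning with pivot 22, the array becomes [12, 18, 1, 5, 22, 23, 28]. The pivot is placed at index 4. All elements to the left of the pivot are <= 22, and all elements to the right are > 22.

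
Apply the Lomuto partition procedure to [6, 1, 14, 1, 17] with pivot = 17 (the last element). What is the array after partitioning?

Lomuto partition with pivot = 17:

Initial array: [6, 1, 14, 1, 17]

arr[0]=6 <= 17: swap with position 0, array becomes [6, 1, 14, 1, 17]
arr[1]=1 <= 17: swap with position 1, array becomes [6, 1, 14, 1, 17]
arr[2]=14 <= 17: swap with position 2, array becomes [6, 1, 14, 1, 17]
arr[3]=1 <= 17: swap with position 3, array becomes [6, 1, 14, 1, 17]

Place pivot at position 4: [6, 1, 14, 1, 17]
Pivot position: 4

After partitioning with pivot 17, the array becomes [6, 1, 14, 1, 17]. The pivot is placed at index 4. All elements to the left of the pivot are <= 17, and all elements to the right are > 17.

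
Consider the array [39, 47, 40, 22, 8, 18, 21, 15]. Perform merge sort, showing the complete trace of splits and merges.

Merge sort trace:

Split: [39, 47, 40, 22, 8, 18, 21, 15] -> [39, 47, 40, 22] and [8, 18, 21, 15]
  Split: [39, 47, 40, 22] -> [39, 47] and [40, 22]
    Split: [39, 47] -> [39] and [47]
    Merge: [39] + [47] -> [39, 47]
    Split: [40, 22] -> [40] and [22]
    Merge: [40] + [22] -> [22, 40]
  Merge: [39, 47] + [22, 40] -> [22, 39, 40, 47]
  Split: [8, 18, 21, 15] -> [8, 18] and [21, 15]
    Split: [8, 18] -> [8] and [18]
    Merge: [8] + [18] -> [8, 18]
    Split: [21, 15] -> [21] and [15]
    Merge: [21] + [15] -> [15, 21]
  Merge: [8, 18] + [15, 21] -> [8, 15, 18, 21]
Merge: [22, 39, 40, 47] + [8, 15, 18, 21] -> [8, 15, 18, 21, 22, 39, 40, 47]

Final sorted array: [8, 15, 18, 21, 22, 39, 40, 47]

The merge sort proceeds by recursively splitting the array and merging sorted halves.
After all merges, the sorted array is [8, 15, 18, 21, 22, 39, 40, 47].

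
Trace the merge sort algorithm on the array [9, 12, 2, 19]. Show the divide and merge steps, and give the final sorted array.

Merge sort trace:

Split: [9, 12, 2, 19] -> [9, 12] and [2, 19]
  Split: [9, 12] -> [9] and [12]
  Merge: [9] + [12] -> [9, 12]
  Split: [2, 19] -> [2] and [19]
  Merge: [2] + [19] -> [2, 19]
Merge: [9, 12] + [2, 19] -> [2, 9, 12, 19]

Final sorted array: [2, 9, 12, 19]

The merge sort proceeds by recursively splitting the array and merging sorted halves.
After all merges, the sorted array is [2, 9, 12, 19].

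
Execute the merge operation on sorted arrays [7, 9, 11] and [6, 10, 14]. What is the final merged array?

Merging process:

Compare 7 vs 6: take 6 from right. Merged: [6]
Compare 7 vs 10: take 7 from left. Merged: [6, 7]
Compare 9 vs 10: take 9 from left. Merged: [6, 7, 9]
Compare 11 vs 10: take 10 from right. Merged: [6, 7, 9, 10]
Compare 11 vs 14: take 11 from left. Merged: [6, 7, 9, 10, 11]
Append remaining from right: [14]. Merged: [6, 7, 9, 10, 11, 14]

Final merged array: [6, 7, 9, 10, 11, 14]
Total comparisons: 5

The merged array is [6, 7, 9, 10, 11, 14], requiring 5 comparisons. The merge step runs in O(n) time where n is the total number of elements.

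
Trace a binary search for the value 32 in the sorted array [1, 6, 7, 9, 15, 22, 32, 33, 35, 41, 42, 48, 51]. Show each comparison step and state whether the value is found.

Binary search for 32 in [1, 6, 7, 9, 15, 22, 32, 33, 35, 41, 42, 48, 51]:

lo=0, hi=12, mid=6, arr[mid]=32 -> Found target at index 6!

Binary search finds 32 at index 6 after 1 comparisons. The search repeatedly halves the search space by comparing with the middle element.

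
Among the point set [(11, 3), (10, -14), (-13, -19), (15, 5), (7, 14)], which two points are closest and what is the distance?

Computing all pairwise distances among 5 points:

d((11, 3), (10, -14)) = 17.0294
d((11, 3), (-13, -19)) = 32.5576
d((11, 3), (15, 5)) = 4.4721 <-- minimum
d((11, 3), (7, 14)) = 11.7047
d((10, -14), (-13, -19)) = 23.5372
d((10, -14), (15, 5)) = 19.6469
d((10, -14), (7, 14)) = 28.1603
d((-13, -19), (15, 5)) = 36.8782
d((-13, -19), (7, 14)) = 38.5876
d((15, 5), (7, 14)) = 12.0416

Closest pair: (11, 3) and (15, 5) with distance 4.4721

The closest pair is (11, 3) and (15, 5) with Euclidean distance 4.4721. For 5 points, brute-force pairwise comparison is shown above. For large n, the divide-and-conquer algorithm (sort by x, recurse on halves, check the dividing strip) achieves O(n log n).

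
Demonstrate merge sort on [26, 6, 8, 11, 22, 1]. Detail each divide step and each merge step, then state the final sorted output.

Merge sort trace:

Split: [26, 6, 8, 11, 22, 1] -> [26, 6, 8] and [11, 22, 1]
  Split: [26, 6, 8] -> [26] and [6, 8]
    Split: [6, 8] -> [6] and [8]
    Merge: [6] + [8] -> [6, 8]
  Merge: [26] + [6, 8] -> [6, 8, 26]
  Split: [11, 22, 1] -> [11] and [22, 1]
    Split: [22, 1] -> [22] and [1]
    Merge: [22] + [1] -> [1, 22]
  Merge: [11] + [1, 22] -> [1, 11, 22]
Merge: [6, 8, 26] + [1, 11, 22] -> [1, 6, 8, 11, 22, 26]

Final sorted array: [1, 6, 8, 11, 22, 26]

The merge sort proceeds by recursively splitting the array and merging sorted halves.
After all merges, the sorted array is [1, 6, 8, 11, 22, 26].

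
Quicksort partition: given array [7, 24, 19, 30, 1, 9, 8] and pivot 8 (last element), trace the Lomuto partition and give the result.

Lomuto partition with pivot = 8:

Initial array: [7, 24, 19, 30, 1, 9, 8]

arr[0]=7 <= 8: swap with position 0, array becomes [7, 24, 19, 30, 1, 9, 8]
arr[1]=24 > 8: no swap
arr[2]=19 > 8: no swap
arr[3]=30 > 8: no swap
arr[4]=1 <= 8: swap with position 1, array becomes [7, 1, 19, 30, 24, 9, 8]
arr[5]=9 > 8: no swap

Place pivot at position 2: [7, 1, 8, 30, 24, 9, 19]
Pivot position: 2

After partitioning with pivot 8, the array becomes [7, 1, 8, 30, 24, 9, 19]. The pivot is placed at index 2. All elements to the left of the pivot are <= 8, and all elements to the right are > 8.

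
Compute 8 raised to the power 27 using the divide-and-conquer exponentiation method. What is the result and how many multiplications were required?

Computing 8^27 by squaring (build up from 8^1; each line after the first costs one multiplication):

8^1 = 8
8^2 = (8^1)^2 = 8^2 = 64
8^3 = 8 * 8^2 = 8 * 64 = 512
8^6 = (8^3)^2 = 512^2 = 262144
8^12 = (8^6)^2 = 262144^2 = 68719476736
8^13 = 8 * 8^12 = 8 * 68719476736 = 549755813888
8^26 = (8^13)^2 = 549755813888^2 = 302231454903657293676544
8^27 = 8 * 8^26 = 8 * 302231454903657293676544 = 2417851639229258349412352

Result: 2417851639229258349412352
Multiplications needed: 7 (7 lines after 8^1)

8^27 = 2417851639229258349412352. Using exponentiation by squaring, this requires 7 multiplications. The key idea: if the exponent is even, square the half-power; if odd, multiply by the base once.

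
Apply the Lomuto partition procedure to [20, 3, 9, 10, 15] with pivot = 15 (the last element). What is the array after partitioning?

Lomuto partition with pivot = 15:

Initial array: [20, 3, 9, 10, 15]

arr[0]=20 > 15: no swap
arr[1]=3 <= 15: swap with position 0, array becomes [3, 20, 9, 10, 15]
arr[2]=9 <= 15: swap with position 1, array becomes [3, 9, 20, 10, 15]
arr[3]=10 <= 15: swap with position 2, array becomes [3, 9, 10, 20, 15]

Place pivot at position 3: [3, 9, 10, 15, 20]
Pivot position: 3

After partitioning with pivot 15, the array becomes [3, 9, 10, 15, 20]. The pivot is placed at index 3. All elements to the left of the pivot are <= 15, and all elements to the right are > 15.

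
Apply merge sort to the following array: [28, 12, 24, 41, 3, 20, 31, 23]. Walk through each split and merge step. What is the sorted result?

Merge sort trace:

Split: [28, 12, 24, 41, 3, 20, 31, 23] -> [28, 12, 24, 41] and [3, 20, 31, 23]
  Split: [28, 12, 24, 41] -> [28, 12] and [24, 41]
    Split: [28, 12] -> [28] and [12]
    Merge: [28] + [12] -> [12, 28]
    Split: [24, 41] -> [24] and [41]
    Merge: [24] + [41] -> [24, 41]
  Merge: [12, 28] + [24, 41] -> [12, 24, 28, 41]
  Split: [3, 20, 31, 23] -> [3, 20] and [31, 23]
    Split: [3, 20] -> [3] and [20]
    Merge: [3] + [20] -> [3, 20]
    Split: [31, 23] -> [31] and [23]
    Merge: [31] + [23] -> [23, 31]
  Merge: [3, 20] + [23, 31] -> [3, 20, 23, 31]
Merge: [12, 24, 28, 41] + [3, 20, 23, 31] -> [3, 12, 20, 23, 24, 28, 31, 41]

Final sorted array: [3, 12, 20, 23, 24, 28, 31, 41]

The merge sort proceeds by recursively splitting the array and merging sorted halves.
After all merges, the sorted array is [3, 12, 20, 23, 24, 28, 31, 41].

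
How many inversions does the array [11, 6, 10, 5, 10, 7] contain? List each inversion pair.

Finding inversions in [11, 6, 10, 5, 10, 7]:

(0, 1): arr[0]=11 > arr[1]=6
(0, 2): arr[0]=11 > arr[2]=10
(0, 3): arr[0]=11 > arr[3]=5
(0, 4): arr[0]=11 > arr[4]=10
(0, 5): arr[0]=11 > arr[5]=7
(1, 3): arr[1]=6 > arr[3]=5
(2, 3): arr[2]=10 > arr[3]=5
(2, 5): arr[2]=10 > arr[5]=7
(4, 5): arr[4]=10 > arr[5]=7

Total inversions: 9

The array has 9 inversion(s): (0,1), (0,2), (0,3), (0,4), (0,5), (1,3), (2,3), (2,5), (4,5). Each pair (i,j) satisfies i < j and arr[i] > arr[j].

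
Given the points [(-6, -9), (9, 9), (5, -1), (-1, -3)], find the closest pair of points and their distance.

Computing all pairwise distances among 4 points:

d((-6, -9), (9, 9)) = 23.4307
d((-6, -9), (5, -1)) = 13.6015
d((-6, -9), (-1, -3)) = 7.8102
d((9, 9), (5, -1)) = 10.7703
d((9, 9), (-1, -3)) = 15.6205
d((5, -1), (-1, -3)) = 6.3246 <-- minimum

Closest pair: (5, -1) and (-1, -3) with distance 6.3246

The closest pair is (5, -1) and (-1, -3) with Euclidean distance 6.3246. For 4 points, brute-force pairwise comparison is shown above. For large n, the divide-and-conquer algorithm (sort by x, recurse on halves, check the dividing strip) achieves O(n log n).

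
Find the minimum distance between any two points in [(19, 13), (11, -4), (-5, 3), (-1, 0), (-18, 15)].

Computing all pairwise distances among 5 points:

d((19, 13), (11, -4)) = 18.7883
d((19, 13), (-5, 3)) = 26.0
d((19, 13), (-1, 0)) = 23.8537
d((19, 13), (-18, 15)) = 37.054
d((11, -4), (-5, 3)) = 17.4642
d((11, -4), (-1, 0)) = 12.6491
d((11, -4), (-18, 15)) = 34.6699
d((-5, 3), (-1, 0)) = 5.0 <-- minimum
d((-5, 3), (-18, 15)) = 17.6918
d((-1, 0), (-18, 15)) = 22.6716

Closest pair: (-5, 3) and (-1, 0) with distance 5.0

The closest pair is (-5, 3) and (-1, 0) with Euclidean distance 5.0. For 5 points, brute-force pairwise comparison is shown above. For large n, the divide-and-conquer algorithm (sort by x, recurse on halves, check the dividing strip) achieves O(n log n).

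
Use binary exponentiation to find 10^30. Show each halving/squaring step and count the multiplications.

Computing 10^30 by squaring (build up from 10^1; each line after the first costs one multiplication):

10^1 = 10
10^2 = (10^1)^2 = 10^2 = 100
10^3 = 10 * 10^2 = 10 * 100 = 1000
10^6 = (10^3)^2 = 1000^2 = 1000000
10^7 = 10 * 10^6 = 10 * 1000000 = 10000000
10^14 = (10^7)^2 = 10000000^2 = 100000000000000
10^15 = 10 * 10^14 = 10 * 100000000000000 = 1000000000000000
10^30 = (10^15)^2 = 1000000000000000^2 = 1000000000000000000000000000000

Result: 1000000000000000000000000000000
Multiplications needed: 7 (7 lines after 10^1)

10^30 = 1000000000000000000000000000000. Using exponentiation by squaring, this requires 7 multiplications. The key idea: if the exponent is even, square the half-power; if odd, multiply by the base once.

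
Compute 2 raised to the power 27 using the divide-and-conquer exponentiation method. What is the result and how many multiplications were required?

Computing 2^27 by squaring (build up from 2^1; each line after the first costs one multiplication):

2^1 = 2
2^2 = (2^1)^2 = 2^2 = 4
2^3 = 2 * 2^2 = 2 * 4 = 8
2^6 = (2^3)^2 = 8^2 = 64
2^12 = (2^6)^2 = 64^2 = 4096
2^13 = 2 * 2^12 = 2 * 4096 = 8192
2^26 = (2^13)^2 = 8192^2 = 67108864
2^27 = 2 * 2^26 = 2 * 67108864 = 134217728

Result: 134217728
Multiplications needed: 7 (7 lines after 2^1)

2^27 = 134217728. Using exponentiation by squaring, this requires 7 multiplications. The key idea: if the exponent is even, square the half-power; if odd, multiply by the base once.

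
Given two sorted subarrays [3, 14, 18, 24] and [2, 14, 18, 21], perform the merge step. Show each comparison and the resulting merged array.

Merging process:

Compare 3 vs 2: take 2 from right. Merged: [2]
Compare 3 vs 14: take 3 from left. Merged: [2, 3]
Compare 14 vs 14: take 14 from left. Merged: [2, 3, 14]
Compare 18 vs 14: take 14 from right. Merged: [2, 3, 14, 14]
Compare 18 vs 18: take 18 from left. Merged: [2, 3, 14, 14, 18]
Compare 24 vs 18: take 18 from right. Merged: [2, 3, 14, 14, 18, 18]
Compare 24 vs 21: take 21 from right. Merged: [2, 3, 14, 14, 18, 18, 21]
Append remaining from left: [24]. Merged: [2, 3, 14, 14, 18, 18, 21, 24]

Final merged array: [2, 3, 14, 14, 18, 18, 21, 24]
Total comparisons: 7

The merged array is [2, 3, 14, 14, 18, 18, 21, 24], requiring 7 comparisons. The merge step runs in O(n) time where n is the total number of elements.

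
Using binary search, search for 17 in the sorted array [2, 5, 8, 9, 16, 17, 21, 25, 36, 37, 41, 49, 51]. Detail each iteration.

Binary search for 17 in [2, 5, 8, 9, 16, 17, 21, 25, 36, 37, 41, 49, 51]:

lo=0, hi=12, mid=6, arr[mid]=21 -> 21 > 17, search left half
lo=0, hi=5, mid=2, arr[mid]=8 -> 8 < 17, search right half
lo=3, hi=5, mid=4, arr[mid]=16 -> 16 < 17, search right half
lo=5, hi=5, mid=5, arr[mid]=17 -> Found target at index 5!

Binary search finds 17 at index 5 after 4 comparisons. The search repeatedly halves the search space by comparing with the middle element.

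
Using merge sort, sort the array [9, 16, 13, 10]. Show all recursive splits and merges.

Merge sort trace:

Split: [9, 16, 13, 10] -> [9, 16] and [13, 10]
  Split: [9, 16] -> [9] and [16]
  Merge: [9] + [16] -> [9, 16]
  Split: [13, 10] -> [13] and [10]
  Merge: [13] + [10] -> [10, 13]
Merge: [9, 16] + [10, 13] -> [9, 10, 13, 16]

Final sorted array: [9, 10, 13, 16]

The merge sort proceeds by recursively splitting the array and merging sorted halves.
After all merges, the sorted array is [9, 10, 13, 16].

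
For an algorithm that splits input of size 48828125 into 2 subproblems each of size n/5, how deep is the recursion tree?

For divide and conquer with division factor 5:

Problem sizes at each level:
Level 0: 48828125
Level 1: 9765625
Level 2: 1953125
Level 3: 390625
Level 4: 78125
Level 5: 15625
Level 6: 3125
Level 7: 625
Level 8: 125
Level 9: 25
Level 10: 5
Level 11: 1

The root is level 0 and the size-1 base case is level 11 (the tree spans levels 0 through 11, i.e. 12 levels counting the root), so the depth is the number of divisions: log_5(48828125) = 11

The recursion tree depth is log_5(48828125) = 11. At each level, the problem size is divided by 5, so it takes 11 divisions to reduce to a base case of size 1. The algorithm makes 2 recursive calls at each level.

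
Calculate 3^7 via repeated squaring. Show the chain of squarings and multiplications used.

Computing 3^7 by squaring (build up from 3^1; each line after the first costs one multiplication):

3^1 = 3
3^2 = (3^1)^2 = 3^2 = 9
3^3 = 3 * 3^2 = 3 * 9 = 27
3^6 = (3^3)^2 = 27^2 = 729
3^7 = 3 * 3^6 = 3 * 729 = 2187

Result: 2187
Multiplications needed: 4 (4 lines after 3^1)

3^7 = 2187. Using exponentiation by squaring, this requires 4 multiplications. The key idea: if the exponent is even, square the half-power; if odd, multiply by the base once.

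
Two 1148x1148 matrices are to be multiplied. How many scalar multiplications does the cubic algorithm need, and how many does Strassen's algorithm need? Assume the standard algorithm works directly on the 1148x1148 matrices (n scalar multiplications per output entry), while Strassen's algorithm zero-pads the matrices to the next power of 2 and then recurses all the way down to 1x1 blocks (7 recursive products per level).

Matrix multiplication for 1148x1148 matrices:

Strassen's algorithm requires power-of-2 dimensions. Pad 1148x1148 to 2048x2048 (next power of 2).

Standard algorithm: 1148^3 = 1512953792 multiplications
Strassen's algorithm: 7^(log2(2048)) = 7^11 = 1977326743 multiplications
Difference: 1512953792 - 1977326743 = -464372951 (Strassen uses MORE here due to padding overhead — for small or just-over-power-of-2 n, padding can outweigh the per-level savings)

Standard: 1512953792 multiplications (1148^3). Strassen: 1977326743 multiplications (7^11, after padding to 2048x2048). Strassen reduces 8 recursive multiplications to 7 at each level.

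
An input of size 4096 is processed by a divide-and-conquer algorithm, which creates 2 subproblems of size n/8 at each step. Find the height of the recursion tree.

For divide and conquer with division factor 8:

Problem sizes at each level:
Level 0: 4096
Level 1: 512
Level 2: 64
Level 3: 8
Level 4: 1

The root is level 0 and the size-1 base case is level 4 (the tree spans levels 0 through 4, i.e. 5 levels counting the root), so the depth is the number of divisions: log_8(4096) = 4

The recursion tree depth is log_8(4096) = 4. At each level, the problem size is divided by 8, so it takes 4 divisions to reduce to a base case of size 1. The algorithm makes 2 recursive calls at each level.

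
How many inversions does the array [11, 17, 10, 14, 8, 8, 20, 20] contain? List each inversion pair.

Finding inversions in [11, 17, 10, 14, 8, 8, 20, 20]:

(0, 2): arr[0]=11 > arr[2]=10
(0, 4): arr[0]=11 > arr[4]=8
(0, 5): arr[0]=11 > arr[5]=8
(1, 2): arr[1]=17 > arr[2]=10
(1, 3): arr[1]=17 > arr[3]=14
(1, 4): arr[1]=17 > arr[4]=8
(1, 5): arr[1]=17 > arr[5]=8
(2, 4): arr[2]=10 > arr[4]=8
(2, 5): arr[2]=10 > arr[5]=8
(3, 4): arr[3]=14 > arr[4]=8
(3, 5): arr[3]=14 > arr[5]=8

Total inversions: 11

The array has 11 inversion(s): (0,2), (0,4), (0,5), (1,2), (1,3), (1,4), (1,5), (2,4), (2,5), (3,4), (3,5). Each pair (i,j) satisfies i < j and arr[i] > arr[j].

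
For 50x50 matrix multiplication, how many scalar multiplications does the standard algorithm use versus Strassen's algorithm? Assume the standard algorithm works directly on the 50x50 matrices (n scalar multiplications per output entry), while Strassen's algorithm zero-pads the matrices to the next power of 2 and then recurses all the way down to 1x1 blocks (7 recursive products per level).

Matrix multiplication for 50x50 matrices:

Strassen's algorithm requires power-of-2 dimensions. Pad 50x50 to 64x64 (next power of 2).

Standard algorithm: 50^3 = 125000 multiplications
Strassen's algorithm: 7^(log2(64)) = 7^6 = 117649 multiplications
Savings: 125000 - 117649 = 7351 multiplications

Standard: 125000 multiplications (50^3). Strassen: 117649 multiplications (7^6, after padding to 64x64). Strassen reduces 8 recursive multiplications to 7 at each level.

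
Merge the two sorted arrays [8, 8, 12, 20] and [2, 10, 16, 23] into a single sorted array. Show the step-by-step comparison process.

Merging process:

Compare 8 vs 2: take 2 from right. Merged: [2]
Compare 8 vs 10: take 8 from left. Merged: [2, 8]
Compare 8 vs 10: take 8 from left. Merged: [2, 8, 8]
Compare 12 vs 10: take 10 from right. Merged: [2, 8, 8, 10]
Compare 12 vs 16: take 12 from left. Merged: [2, 8, 8, 10, 12]
Compare 20 vs 16: take 16 from right. Merged: [2, 8, 8, 10, 12, 16]
Compare 20 vs 23: take 20 from left. Merged: [2, 8, 8, 10, 12, 16, 20]
Append remaining from right: [23]. Merged: [2, 8, 8, 10, 12, 16, 20, 23]

Final merged array: [2, 8, 8, 10, 12, 16, 20, 23]
Total comparisons: 7

The merged array is [2, 8, 8, 10, 12, 16, 20, 23], requiring 7 comparisons. The merge step runs in O(n) time where n is the total number of elements.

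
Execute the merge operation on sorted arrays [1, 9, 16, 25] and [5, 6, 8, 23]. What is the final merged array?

Merging process:

Compare 1 vs 5: take 1 from left. Merged: [1]
Compare 9 vs 5: take 5 from right. Merged: [1, 5]
Compare 9 vs 6: take 6 from right. Merged: [1, 5, 6]
Compare 9 vs 8: take 8 from right. Merged: [1, 5, 6, 8]
Compare 9 vs 23: take 9 from left. Merged: [1, 5, 6, 8, 9]
Compare 16 vs 23: take 16 from left. Merged: [1, 5, 6, 8, 9, 16]
Compare 25 vs 23: take 23 from right. Merged: [1, 5, 6, 8, 9, 16, 23]
Append remaining from left: [25]. Merged: [1, 5, 6, 8, 9, 16, 23, 25]

Final merged array: [1, 5, 6, 8, 9, 16, 23, 25]
Total comparisons: 7

The merged array is [1, 5, 6, 8, 9, 16, 23, 25], requiring 7 comparisons. The merge step runs in O(n) time where n is the total number of elements.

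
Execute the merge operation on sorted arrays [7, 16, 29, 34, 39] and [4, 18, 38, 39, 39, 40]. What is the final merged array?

Merging process:

Compare 7 vs 4: take 4 from right. Merged: [4]
Compare 7 vs 18: take 7 from left. Merged: [4, 7]
Compare 16 vs 18: take 16 from left. Merged: [4, 7, 16]
Compare 29 vs 18: take 18 from right. Merged: [4, 7, 16, 18]
Compare 29 vs 38: take 29 from left. Merged: [4, 7, 16, 18, 29]
Compare 34 vs 38: take 34 from left. Merged: [4, 7, 16, 18, 29, 34]
Compare 39 vs 38: take 38 from right. Merged: [4, 7, 16, 18, 29, 34, 38]
Compare 39 vs 39: take 39 from left. Merged: [4, 7, 16, 18, 29, 34, 38, 39]
Append remaining from right: [39, 39, 40]. Merged: [4, 7, 16, 18, 29, 34, 38, 39, 39, 39, 40]

Final merged array: [4, 7, 16, 18, 29, 34, 38, 39, 39, 39, 40]
Total comparisons: 8

The merged array is [4, 7, 16, 18, 29, 34, 38, 39, 39, 39, 40], requiring 8 comparisons. The merge step runs in O(n) time where n is the total number of elements.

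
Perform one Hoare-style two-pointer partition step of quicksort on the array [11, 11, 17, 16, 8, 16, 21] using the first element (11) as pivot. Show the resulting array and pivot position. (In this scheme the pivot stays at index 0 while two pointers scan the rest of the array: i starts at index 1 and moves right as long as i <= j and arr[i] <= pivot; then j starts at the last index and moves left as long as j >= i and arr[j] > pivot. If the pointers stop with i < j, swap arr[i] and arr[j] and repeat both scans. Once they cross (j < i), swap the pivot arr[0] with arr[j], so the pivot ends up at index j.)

Hoare-style two-pointer partition with pivot = 11:

Initial array: [11, 11, 17, 16, 8, 16, 21]

Pointers start at i = 1, j = 6.
i stops at index 2 (arr[2]=17 > 11), j stops at index 4 (arr[4]=8 <= 11): swap arr[2] and arr[4], array becomes [11, 11, 8, 16, 17, 16, 21]
i ends at 3, j ends at 2: the pointers have crossed (j < i), so scanning stops.

Swap pivot arr[0] with arr[2] to place pivot at position 2: [8, 11, 11, 16, 17, 16, 21]
Pivot position: 2

After partitioning with pivot 11, the array becomes [8, 11, 11, 16, 17, 16, 21]. The pivot is placed at index 2. All elements to the left of the pivot are <= 11, and all elements to the right are > 11.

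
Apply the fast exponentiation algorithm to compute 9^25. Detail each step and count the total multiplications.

Computing 9^25 by squaring (build up from 9^1; each line after the first costs one multiplication):

9^1 = 9
9^2 = (9^1)^2 = 9^2 = 81
9^3 = 9 * 9^2 = 9 * 81 = 729
9^6 = (9^3)^2 = 729^2 = 531441
9^12 = (9^6)^2 = 531441^2 = 282429536481
9^24 = (9^12)^2 = 282429536481^2 = 79766443076872509863361
9^25 = 9 * 9^24 = 9 * 79766443076872509863361 = 717897987691852588770249

Result: 717897987691852588770249
Multiplications needed: 6 (6 lines after 9^1)

9^25 = 717897987691852588770249. Using exponentiation by squaring, this requires 6 multiplications. The key idea: if the exponent is even, square the half-power; if odd, multiply by the base once.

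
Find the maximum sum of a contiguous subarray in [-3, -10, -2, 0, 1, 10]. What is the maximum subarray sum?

Using Kadane's algorithm on [-3, -10, -2, 0, 1, 10]:

Scanning through the array:
Position 1 (value -10): max_ending_here = -10, max_so_far = -3
Position 2 (value -2): max_ending_here = -2, max_so_far = -2
Position 3 (value 0): max_ending_here = 0, max_so_far = 0
Position 4 (value 1): max_ending_here = 1, max_so_far = 1
Position 5 (value 10): max_ending_here = 11, max_so_far = 11

Maximum subarray: [0, 1, 10]
Maximum sum: 11

The maximum subarray is [0, 1, 10] with sum 11. This subarray runs from index 3 to index 5.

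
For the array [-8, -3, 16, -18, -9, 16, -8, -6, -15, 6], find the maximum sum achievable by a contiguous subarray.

Using Kadane's algorithm on [-8, -3, 16, -18, -9, 16, -8, -6, -15, 6]:

Scanning through the array:
Position 1 (value -3): max_ending_here = -3, max_so_far = -3
Position 2 (value 16): max_ending_here = 16, max_so_far = 16
Position 3 (value -18): max_ending_here = -2, max_so_far = 16
Position 4 (value -9): max_ending_here = -9, max_so_far = 16
Position 5 (value 16): max_ending_here = 16, max_so_far = 16
Position 6 (value -8): max_ending_here = 8, max_so_far = 16
Position 7 (value -6): max_ending_here = 2, max_so_far = 16
Position 8 (value -15): max_ending_here = -13, max_so_far = 16
Position 9 (value 6): max_ending_here = 6, max_so_far = 16

Maximum subarray: [16]
Maximum sum: 16

The maximum subarray is [16] with sum 16. This subarray runs from index 2 to index 2.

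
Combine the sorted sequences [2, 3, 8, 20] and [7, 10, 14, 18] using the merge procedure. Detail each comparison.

Merging process:

Compare 2 vs 7: take 2 from left. Merged: [2]
Compare 3 vs 7: take 3 from left. Merged: [2, 3]
Compare 8 vs 7: take 7 from right. Merged: [2, 3, 7]
Compare 8 vs 10: take 8 from left. Merged: [2, 3, 7, 8]
Compare 20 vs 10: take 10 from right. Merged: [2, 3, 7, 8, 10]
Compare 20 vs 14: take 14 from right. Merged: [2, 3, 7, 8, 10, 14]
Compare 20 vs 18: take 18 from right. Merged: [2, 3, 7, 8, 10, 14, 18]
Append remaining from left: [20]. Merged: [2, 3, 7, 8, 10, 14, 18, 20]

Final merged array: [2, 3, 7, 8, 10, 14, 18, 20]
Total comparisons: 7

The merged array is [2, 3, 7, 8, 10, 14, 18, 20], requiring 7 comparisons. The merge step runs in O(n) time where n is the total number of elements.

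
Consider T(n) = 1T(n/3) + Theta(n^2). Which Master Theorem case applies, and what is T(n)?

Master Theorem for T(n) = 1T(n/3) + O(n^2):

a = 1, b = 3, c = 2
log_b(a) = log_3(1) = 0.0000

Case 3: c = 2 > log_3(1) = 0.0000
T(n) = O(n^2) = O(n^2)

For T(n) = 1T(n/3) + O(n^2): log_3(1) = 0.0000. This is Case 3 of the Master Theorem (c > log_b(a), work dominated by root), giving O(n^2).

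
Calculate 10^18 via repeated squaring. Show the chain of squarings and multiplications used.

Computing 10^18 by squaring (build up from 10^1; each line after the first costs one multiplication):

10^1 = 10
10^2 = (10^1)^2 = 10^2 = 100
10^4 = (10^2)^2 = 100^2 = 10000
10^8 = (10^4)^2 = 10000^2 = 100000000
10^9 = 10 * 10^8 = 10 * 100000000 = 1000000000
10^18 = (10^9)^2 = 1000000000^2 = 1000000000000000000

Result: 1000000000000000000
Multiplications needed: 5 (5 lines after 10^1)

10^18 = 1000000000000000000. Using exponentiation by squaring, this requires 5 multiplications. The key idea: if the exponent is even, square the half-power; if odd, multiply by the base once.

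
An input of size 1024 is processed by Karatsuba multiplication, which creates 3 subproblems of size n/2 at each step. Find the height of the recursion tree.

For divide and conquer with division factor 2:

Problem sizes at each level:
Level 0: 1024
Level 1: 512
Level 2: 256
Level 3: 128
Level 4: 64
Level 5: 32
Level 6: 16
Level 7: 8
Level 8: 4
Level 9: 2
Level 10: 1

The root is level 0 and the size-1 base case is level 10 (the tree spans levels 0 through 10, i.e. 11 levels counting the root), so the depth is the number of divisions: log_2(1024) = 10

The recursion tree depth is log_2(1024) = 10. At each level, the problem size is divided by 2, so it takes 10 divisions to reduce to a base case of size 1. The algorithm makes 3 recursive calls at each level.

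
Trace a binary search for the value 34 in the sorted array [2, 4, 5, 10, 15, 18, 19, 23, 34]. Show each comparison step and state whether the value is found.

Binary search for 34 in [2, 4, 5, 10, 15, 18, 19, 23, 34]:

lo=0, hi=8, mid=4, arr[mid]=15 -> 15 < 34, search right half
lo=5, hi=8, mid=6, arr[mid]=19 -> 19 < 34, search right half
lo=7, hi=8, mid=7, arr[mid]=23 -> 23 < 34, search right half
lo=8, hi=8, mid=8, arr[mid]=34 -> Found target at index 8!

Binary search finds 34 at index 8 after 4 comparisons. The search repeatedly halves the search space by comparing with the middle element.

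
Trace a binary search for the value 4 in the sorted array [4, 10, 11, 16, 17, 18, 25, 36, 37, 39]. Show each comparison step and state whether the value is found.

Binary search for 4 in [4, 10, 11, 16, 17, 18, 25, 36, 37, 39]:

lo=0, hi=9, mid=4, arr[mid]=17 -> 17 > 4, search left half
lo=0, hi=3, mid=1, arr[mid]=10 -> 10 > 4, search left half
lo=0, hi=0, mid=0, arr[mid]=4 -> Found target at index 0!

Binary search finds 4 at index 0 after 3 comparisons. The search repeatedly halves the search space by comparing with the middle element.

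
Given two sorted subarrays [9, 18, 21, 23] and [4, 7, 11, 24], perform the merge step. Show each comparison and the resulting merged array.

Merging process:

Compare 9 vs 4: take 4 from right. Merged: [4]
Compare 9 vs 7: take 7 from right. Merged: [4, 7]
Compare 9 vs 11: take 9 from left. Merged: [4, 7, 9]
Compare 18 vs 11: take 11 from right. Merged: [4, 7, 9, 11]
Compare 18 vs 24: take 18 from left. Merged: [4, 7, 9, 11, 18]
Compare 21 vs 24: take 21 from left. Merged: [4, 7, 9, 11, 18, 21]
Compare 23 vs 24: take 23 from left. Merged: [4, 7, 9, 11, 18, 21, 23]
Append remaining from right: [24]. Merged: [4, 7, 9, 11, 18, 21, 23, 24]

Final merged array: [4, 7, 9, 11, 18, 21, 23, 24]
Total comparisons: 7

The merged array is [4, 7, 9, 11, 18, 21, 23, 24], requiring 7 comparisons. The merge step runs in O(n) time where n is the total number of elements.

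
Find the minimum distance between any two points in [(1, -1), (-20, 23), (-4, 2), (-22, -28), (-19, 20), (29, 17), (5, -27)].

Computing all pairwise distances among 7 points:

d((1, -1), (-20, 23)) = 31.8904
d((1, -1), (-4, 2)) = 5.831
d((1, -1), (-22, -28)) = 35.4683
d((1, -1), (-19, 20)) = 29.0
d((1, -1), (29, 17)) = 33.2866
d((1, -1), (5, -27)) = 26.3059
d((-20, 23), (-4, 2)) = 26.4008
d((-20, 23), (-22, -28)) = 51.0392
d((-20, 23), (-19, 20)) = 3.1623 <-- minimum
d((-20, 23), (29, 17)) = 49.366
d((-20, 23), (5, -27)) = 55.9017
d((-4, 2), (-22, -28)) = 34.9857
d((-4, 2), (-19, 20)) = 23.4307
d((-4, 2), (29, 17)) = 36.2491
d((-4, 2), (5, -27)) = 30.3645
d((-22, -28), (-19, 20)) = 48.0937
d((-22, -28), (29, 17)) = 68.0147
d((-22, -28), (5, -27)) = 27.0185
d((-19, 20), (29, 17)) = 48.0937
d((-19, 20), (5, -27)) = 52.7731
d((29, 17), (5, -27)) = 50.1199

Closest pair: (-20, 23) and (-19, 20) with distance 3.1623

The closest pair is (-20, 23) and (-19, 20) with Euclidean distance 3.1623. For 7 points, brute-force pairwise comparison is shown above. For large n, the divide-and-conquer algorithm (sort by x, recurse on halves, check the dividing strip) achieves O(n log n).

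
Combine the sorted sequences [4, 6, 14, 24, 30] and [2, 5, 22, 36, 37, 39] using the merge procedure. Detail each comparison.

Merging process:

Compare 4 vs 2: take 2 from right. Merged: [2]
Compare 4 vs 5: take 4 from left. Merged: [2, 4]
Compare 6 vs 5: take 5 from right. Merged: [2, 4, 5]
Compare 6 vs 22: take 6 from left. Merged: [2, 4, 5, 6]
Compare 14 vs 22: take 14 from left. Merged: [2, 4, 5, 6, 14]
Compare 24 vs 22: take 22 from right. Merged: [2, 4, 5, 6, 14, 22]
Compare 24 vs 36: take 24 from left. Merged: [2, 4, 5, 6, 14, 22, 24]
Compare 30 vs 36: take 30 from left. Merged: [2, 4, 5, 6, 14, 22, 24, 30]
Append remaining from right: [36, 37, 39]. Merged: [2, 4, 5, 6, 14, 22, 24, 30, 36, 37, 39]

Final merged array: [2, 4, 5, 6, 14, 22, 24, 30, 36, 37, 39]
Total comparisons: 8

The merged array is [2, 4, 5, 6, 14, 22, 24, 30, 36, 37, 39], requiring 8 comparisons. The merge step runs in O(n) time where n is the total number of elements.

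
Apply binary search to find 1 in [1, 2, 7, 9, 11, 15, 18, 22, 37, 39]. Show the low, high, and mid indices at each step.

Binary search for 1 in [1, 2, 7, 9, 11, 15, 18, 22, 37, 39]:

lo=0, hi=9, mid=4, arr[mid]=11 -> 11 > 1, search left half
lo=0, hi=3, mid=1, arr[mid]=2 -> 2 > 1, search left half
lo=0, hi=0, mid=0, arr[mid]=1 -> Found target at index 0!

Binary search finds 1 at index 0 after 3 comparisons. The search repeatedly halves the search space by comparing with the middle element.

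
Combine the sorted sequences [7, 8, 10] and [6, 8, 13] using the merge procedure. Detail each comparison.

Merging process:

Compare 7 vs 6: take 6 from right. Merged: [6]
Compare 7 vs 8: take 7 from left. Merged: [6, 7]
Compare 8 vs 8: take 8 from left. Merged: [6, 7, 8]
Compare 10 vs 8: take 8 from right. Merged: [6, 7, 8, 8]
Compare 10 vs 13: take 10 from left. Merged: [6, 7, 8, 8, 10]
Append remaining from right: [13]. Merged: [6, 7, 8, 8, 10, 13]

Final merged array: [6, 7, 8, 8, 10, 13]
Total comparisons: 5

The merged array is [6, 7, 8, 8, 10, 13], requiring 5 comparisons. The merge step runs in O(n) time where n is the total number of elements.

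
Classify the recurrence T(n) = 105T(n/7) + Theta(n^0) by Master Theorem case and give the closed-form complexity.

Master Theorem for T(n) = 105T(n/7) + O(n^0):

a = 105, b = 7, c = 0
log_b(a) = log_7(105) = 2.3917

Case 1: c = 0 < log_7(105) = 2.3917
T(n) = O(n^(log_7 105))

For T(n) = 105T(n/7) + O(n^0): log_7(105) = 2.3917. This is Case 1 of the Master Theorem (c < log_b(a), work dominated by leaves), giving O(n^(log_7 105)).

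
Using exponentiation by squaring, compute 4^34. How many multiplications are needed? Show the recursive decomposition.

Computing 4^34 by squaring (build up from 4^1; each line after the first costs one multiplication):

4^1 = 4
4^2 = (4^1)^2 = 4^2 = 16
4^4 = (4^2)^2 = 16^2 = 256
4^8 = (4^4)^2 = 256^2 = 65536
4^16 = (4^8)^2 = 65536^2 = 4294967296
4^17 = 4 * 4^16 = 4 * 4294967296 = 17179869184
4^34 = (4^17)^2 = 17179869184^2 = 295147905179352825856

Result: 295147905179352825856
Multiplications needed: 6 (6 lines after 4^1)

4^34 = 295147905179352825856. Using exponentiation by squaring, this requires 6 multiplications. The key idea: if the exponent is even, square the half-power; if odd, multiply by the base once.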